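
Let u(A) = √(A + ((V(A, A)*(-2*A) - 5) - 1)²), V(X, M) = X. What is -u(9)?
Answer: -3*√3137 ≈ -168.03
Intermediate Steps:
u(A) = √(A + (-6 - 2*A²)²) (u(A) = √(A + ((A*(-2*A) - 5) - 1)²) = √(A + ((-2*A² - 5) - 1)²) = √(A + ((-5 - 2*A²) - 1)²) = √(A + (-6 - 2*A²)²))
-u(9) = -√(9 + 4*(3 + 9²)²) = -√(9 + 4*(3 + 81)²) = -√(9 + 4*84²) = -√(9 + 4*7056) = -√(9 + 28224) = -√28233 = -3*√3137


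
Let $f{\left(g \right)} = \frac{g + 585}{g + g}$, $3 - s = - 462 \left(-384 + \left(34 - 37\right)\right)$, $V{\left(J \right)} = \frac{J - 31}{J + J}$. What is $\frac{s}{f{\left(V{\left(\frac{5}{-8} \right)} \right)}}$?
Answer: $- \frac{90468246}{6103} \approx -14824.0$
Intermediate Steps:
$V{\left(J \right)} = \frac{-31 + J}{2 J}$
$s = -178791$ ($s = 3 - - 462 \left(-384 + \left(34 - 37\right)\right) = 3 - - 462 \left(-384 - 3\right) = 3 - \left(-462\right) \left(-387\right) = 3 - 178794 = -178791$)
$f{\left(g \right)} = \frac{585 + g}{2 g}$
$\frac{s}{f{\left(V{\left(\frac{5}{-8} \right)} \right)}} = - \frac{178791}{\frac{1}{2} \frac{1}{\frac{1}{2} \frac{1}{5 \frac{1}{-8}} \left(-31 + \frac{5}{-8}\right)} \left(585 + \frac{-31 + \frac{5}{-8}}{2 \frac{5}{-8}}\right)} = - \frac{178791}{\frac{1}{2} \frac{1}{\frac{1}{2} \frac{1}{5 \left(- \frac{1}{8}\right)} \left(-31 + 5 \left(- \frac{1}{8}\right)\right)} \left(585 + \frac{-31 + 5 \left(- \frac{1}{8}\right)}{2 \cdot 5 \left(- \frac{1}{8}\right)}\right)} = - \frac{178791}{\frac{1}{2} \frac{1}{\frac{1}{2} \frac{1}{- \frac{5}{8}} \left(-31 - \frac{5}{8}\right)} \left(585 + \frac{-31 - \frac{5}{8}}{2 \left(- \frac{5}{8}\right)}\right)} = - \frac{178791}{\frac{1}{2} \frac{1}{\frac{1}{2} \left(- \frac{8}{5}\right) \left(- \frac{253}{8}\right)} \left(585 + \frac{1}{2} \left(- \frac{8}{5}\right) \left(- \frac{253}{8}\right)\right)} = - \frac{178791}{\frac{1}{2} \frac{1}{\frac{253}{10}} \left(585 + \frac{253}{10}\right)} = - \frac{178791}{\frac{1}{2} \cdot \frac{10}{253} \cdot \frac{6103}{10}} = - \frac{178791}{\frac{6103}{506}} = \left(-178791\right) \frac{506}{6103} = - \frac{90468246}{6103}$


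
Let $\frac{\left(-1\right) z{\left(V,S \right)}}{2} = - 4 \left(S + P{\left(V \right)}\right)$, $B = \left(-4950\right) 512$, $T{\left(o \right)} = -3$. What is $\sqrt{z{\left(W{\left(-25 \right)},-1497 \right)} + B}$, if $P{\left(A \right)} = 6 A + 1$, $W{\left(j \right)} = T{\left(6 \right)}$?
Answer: $4 i \sqrt{159157} \approx 1595.8 i$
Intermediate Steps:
$B = -2534400$
$W{\left(j \right)} = -3$
$P{\left(A \right)} = 1 + 6 A$
$z{\left(V,S \right)} = 8 + 8 S + 48 V$ ($z{\left(V,S \right)} = - 2 \left(- 4 \left(S + \left(1 + 6 V\right)\right)\right) = - 2 \left(- 4 \left(1 + S + 6 V\right)\right) = - 2 \left(-4 - 24 V - 4 S\right) = 8 + 8 S + 48 V$)
$\sqrt{z{\left(W{\left(-25 \right)},-1497 \right)} + B} = \sqrt{\left(8 + 8 \left(-1497\right) + 48 \left(-3\right)\right) - 2534400} = \sqrt{\left(8 - 11976 - 144\right) - 2534400} = \sqrt{-12112 - 2534400} = \sqrt{-2546512} = 4 i \sqrt{159157}$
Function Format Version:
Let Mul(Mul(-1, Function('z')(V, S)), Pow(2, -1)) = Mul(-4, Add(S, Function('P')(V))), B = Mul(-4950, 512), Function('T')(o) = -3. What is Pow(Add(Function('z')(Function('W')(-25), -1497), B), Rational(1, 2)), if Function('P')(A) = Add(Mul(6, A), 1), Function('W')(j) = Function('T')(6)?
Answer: Mul(4, I, Pow(159157, Rational(1, 2))) ≈ Mul(1595.8, I)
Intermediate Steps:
B = -2534400
Function('W')(j) = -3
Function('P')(A) = Add(1, Mul(6, A))
Function('z')(V, S) = Add(8, Mul(8, S), Mul(48, V)) (Function('z')(V, S) = Mul(-2, Mul(-4, Add(S, Add(1, Mul(6, V))))) = Mul(-2, Mul(-4, Add(1, S, Mul(6, V)))) = Mul(-2, Add(-4, Mul(-24, V), Mul(-4, S))) = Add(8, Mul(8, S), Mul(48, V)))
Pow(Add(Function('z')(Function('W')(-25), -1497), B), Rational(1, 2)) = Pow(Add(Add(8, Mul(8, -1497), Mul(48, -3)), -2534400), Rational(1, 2)) = Pow(Add(Add(8, -11976, -144), -2534400), Rational(1, 2)) = Pow(Add(-12112, -2534400), Rational(1, 2)) = Pow(-2546512, Rational(1, 2)) = Mul(4, I, Pow(159157, Rational(1, 2)))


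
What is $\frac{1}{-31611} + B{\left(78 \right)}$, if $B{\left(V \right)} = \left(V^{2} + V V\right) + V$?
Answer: $\frac{387108305}{31611} \approx 12246.0$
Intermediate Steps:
$B{\left(V \right)} = V + 2 V^{2}$ ($B{\left(V \right)} = \left(V^{2} + V^{2}\right) + V = 2 V^{2} + V = V + 2 V^{2}$)
$\frac{1}{-31611} + B{\left(78 \right)} = \frac{1}{-31611} + 78 \left(1 + 2 \cdot 78\right) = - \frac{1}{31611} + 78 \left(1 + 156\right) = - \frac{1}{31611} + 78 \cdot 157 = - \frac{1}{31611} + 12246 = \frac{387108305}{31611}$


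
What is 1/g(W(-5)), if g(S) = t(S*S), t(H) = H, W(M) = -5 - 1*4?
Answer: 1/81 ≈ 0.012346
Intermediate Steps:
W(M) = -9 (W(M) = -5 - 4 = -9)
g(S) = S² (g(S) = S*S = S²)
1/g(W(-5)) = 1/((-9)²) = 1/81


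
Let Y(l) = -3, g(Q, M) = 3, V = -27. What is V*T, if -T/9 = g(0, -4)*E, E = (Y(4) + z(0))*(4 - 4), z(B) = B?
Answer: 0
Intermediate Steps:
E = 0 (E = (-3 + 0)*(4 - 4) = -3*0 = 0)
T = 0 (T = -27*0 = -9*0 = 0)
V*T = -27*0 = 0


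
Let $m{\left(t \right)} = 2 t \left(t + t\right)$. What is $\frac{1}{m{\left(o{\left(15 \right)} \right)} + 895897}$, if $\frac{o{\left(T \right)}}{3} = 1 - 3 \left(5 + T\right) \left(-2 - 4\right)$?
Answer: $\frac{1}{5587453} \approx 1.7897 \cdot 10^{-7}$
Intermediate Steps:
$o{\left(T \right)} = 273 + 54 T$ ($o{\left(T \right)} = 3 \left(1 - 3 \left(5 + T\right) \left(-2 - 4\right)\right) = 3 \left(1 - 3 \left(5 + T\right) \left(-6\right)\right) = 3 \left(1 - 3 \left(-30 - 6 T\right)\right) = 3 \left(1 + \left(90 + 18 T\right)\right) = 3 \left(91 + 18 T\right) = 273 + 54 T$)
$m{\left(t \right)} = 4 t^{2}$ ($m{\left(t \right)} = 2 t 2 t = 4 t^{2}$)
$\frac{1}{m{\left(o{\left(15 \right)} \right)} + 895897} = \frac{1}{4 \left(273 + 54 \cdot 15\right)^{2} + 895897} = \frac{1}{4 \left(273 + 810\right)^{2} + 895897} = \frac{1}{4 \cdot 1083^{2} + 895897} = \frac{1}{4 \cdot 1172889 + 895897} = \frac{1}{4691556 + 895897} = \frac{1}{5587453}$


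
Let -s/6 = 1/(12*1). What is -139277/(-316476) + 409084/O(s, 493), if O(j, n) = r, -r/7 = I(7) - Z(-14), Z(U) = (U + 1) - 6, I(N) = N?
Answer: -4978458445/2215332 ≈ -2247.3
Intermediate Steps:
Z(U) = -5 + U (Z(U) = (1 + U) - 6 = -5 + U)
r = -182 (r = -7*(7 - (-5 - 14)) = -7*(7 - 1*(-19)) = -7*(7 + 19) = -7*26 = -182)
s = -½ (s = -6/(12*1) = -6/12 = -6*1/12 = -½ ≈ -0.50000)
O(j, n) = -182
-139277/(-316476) + 409084/O(s, 493) = -139277/(-316476) + 409084/(-182) = -139277*(-1/316476) + 409084*(-1/182) = 139277/316476 - 15734/7 = -4978458445/2215332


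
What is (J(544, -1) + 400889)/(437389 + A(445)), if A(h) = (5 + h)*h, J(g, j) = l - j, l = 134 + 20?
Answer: 401044/637639 ≈ 0.62895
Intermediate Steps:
l = 154
J(g, j) = 154 - j
A(h) = h*(5 + h)
(J(544, -1) + 400889)/(437389 + A(445)) = ((154 - 1*(-1)) + 400889)/(437389 + 445*(5 + 445)) = ((154 + 1) + 400889)/(437389 + 445*450) = (155 + 400889)/(437389 + 200250) = 401044/637639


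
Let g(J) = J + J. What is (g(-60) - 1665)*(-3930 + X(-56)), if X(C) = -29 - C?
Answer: 6966855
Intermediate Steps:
g(J) = 2*J
(g(-60) - 1665)*(-3930 + X(-56)) = (2*(-60) - 1665)*(-3930 + (-29 - 1*(-56))) = (-120 - 1665)*(-3930 + (-29 + 56)) = -1785*(-3930 + 27) = -1785*(-3903) = 6966855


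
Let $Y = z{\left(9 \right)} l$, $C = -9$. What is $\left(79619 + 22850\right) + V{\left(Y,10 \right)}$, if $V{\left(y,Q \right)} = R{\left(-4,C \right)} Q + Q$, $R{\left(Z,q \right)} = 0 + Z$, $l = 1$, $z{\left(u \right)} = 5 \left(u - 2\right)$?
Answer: $102439$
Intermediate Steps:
$z{\left(u \right)} = -10 + 5 u$ ($z{\left(u \right)} = 5 \left(-2 + u\right) = -10 + 5 u$)
$R{\left(Z,q \right)} = Z$
$Y = 35$ ($Y = \left(-10 + 5 \cdot 9\right) 1 = \left(-10 + 45\right) 1 = 35 \cdot 1 = 35$)
$V{\left(y,Q \right)} = - 3 Q$ ($V{\left(y,Q \right)} = - 4 Q + Q = - 3 Q$)
$\left(79619 + 22850\right) + V{\left(Y,10 \right)} = \left(79619 + 22850\right) - 30 = 102469 - 30 = 102439$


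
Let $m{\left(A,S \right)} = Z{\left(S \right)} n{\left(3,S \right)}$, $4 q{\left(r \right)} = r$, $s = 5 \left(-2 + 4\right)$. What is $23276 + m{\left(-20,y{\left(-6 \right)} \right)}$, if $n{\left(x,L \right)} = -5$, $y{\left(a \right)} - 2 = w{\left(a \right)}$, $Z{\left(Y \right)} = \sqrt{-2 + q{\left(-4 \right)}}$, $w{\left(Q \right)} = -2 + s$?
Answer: $23276 - 5 i \sqrt{3} \approx 23276.0 - 8.6602 i$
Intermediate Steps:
$s = 10$ ($s = 5 \cdot 2 = 10$)
$q{\left(r \right)} = \frac{r}{4}$
$w{\left(Q \right)} = 8$ ($w{\left(Q \right)} = -2 + 10 = 8$)
$Z{\left(Y \right)} = i \sqrt{3}$ ($Z{\left(Y \right)} = \sqrt{-2 + \frac{1}{4} \left(-4\right)} = \sqrt{-2 - 1} = \sqrt{-3} = i \sqrt{3}$)
$y{\left(a \right)} = 10$ ($y{\left(a \right)} = 2 + 8 = 10$)
$m{\left(A,S \right)} = - 5 i \sqrt{3}$ ($m{\left(A,S \right)} = i \sqrt{3} \left(-5\right) = - 5 i \sqrt{3}$)
$23276 + m{\left(-20,y{\left(-6 \right)} \right)} = 23276 - 5 i \sqrt{3}$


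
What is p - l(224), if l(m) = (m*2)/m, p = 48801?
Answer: 48799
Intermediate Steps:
l(m) = 2 (l(m) = (2*m)/m = 2)
p - l(224) = 48801 - 1*2 = 48801 - 2 = 48799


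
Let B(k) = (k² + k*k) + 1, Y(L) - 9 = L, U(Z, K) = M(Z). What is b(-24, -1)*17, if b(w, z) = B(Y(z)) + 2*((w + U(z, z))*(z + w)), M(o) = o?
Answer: 23443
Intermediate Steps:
U(Z, K) = Z
Y(L) = 9 + L
B(k) = 1 + 2*k² (B(k) = (k² + k²) + 1 = 2*k² + 1 = 1 + 2*k²)
b(w, z) = 1 + 2*(9 + z)² + 2*(w + z)² (b(w, z) = (1 + 2*(9 + z)²) + 2*((w + z)*(z + w)) = (1 + 2*(9 + z)²) + 2*((w + z)*(w + z)) = (1 + 2*(9 + z)²) + 2*(w + z)² = 1 + 2*(9 + z)² + 2*(w + z)²)
b(-24, -1)*17 = (163 + 2*(-24)² + 4*(-1)² + 36*(-1) + 4*(-24)*(-1))*17 = (163 + 2*576 + 4*1 - 36 + 96)*17 = (163 + 1152 + 4 - 36 + 96)*17 = 1379*17 = 23443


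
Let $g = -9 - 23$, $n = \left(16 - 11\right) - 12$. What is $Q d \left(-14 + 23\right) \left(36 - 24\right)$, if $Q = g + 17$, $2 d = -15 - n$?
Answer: $6480$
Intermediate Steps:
$n = -7$ ($n = 5 - 12 = -7$)
$g = -32$ ($g = -9 - 23 = -32$)
$d = -4$ ($d = \frac{-15 - -7}{2} = \frac{-15 + 7}{2} = \frac{1}{2} \left(-8\right) = -4$)
$Q = -15$ ($Q = -32 + 17 = -15$)
$Q d \left(-14 + 23\right) \left(36 - 24\right) = \left(-15\right) \left(-4\right) \left(-14 + 23\right) \left(36 - 24\right) = 60 \cdot 9 \cdot 12 = 60 \cdot 108 = 6480$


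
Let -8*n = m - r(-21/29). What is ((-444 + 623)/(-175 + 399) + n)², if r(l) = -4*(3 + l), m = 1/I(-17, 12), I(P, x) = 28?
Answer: 1243225/10549504 ≈ 0.11785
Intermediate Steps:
m = 1/28 ≈ 0.035714
r(l) = -12 - 4*l
n = -7421/6496 (n = -(1/28 - (-12 - (-84)/29))/8 = -(1/28 - (-12 - 4*(-21/29)))/8 = -(1/28 - (-12 + 84/29))/8 = -(1/28 - 1*(-264/29))/8 = -(1/28 + 264/29)/8 = -⅛*7421/812 = -7421/6496 ≈ -1.1424)
((-444 + 623)/(-175 + 399) + n)² = ((-444 + 623)/(-175 + 399) - 7421/6496)² = (179/224 - 7421/6496)² = (-1115/3248)² = 1243225/10549504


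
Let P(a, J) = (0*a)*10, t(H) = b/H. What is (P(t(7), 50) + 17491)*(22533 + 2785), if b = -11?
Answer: 442837138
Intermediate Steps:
t(H) = -11/H
P(a, J) = 0 (P(a, J) = 0*10 = 0)
(P(t(7), 50) + 17491)*(22533 + 2785) = (0 + 17491)*(22533 + 2785) = 17491*25318 = 442837138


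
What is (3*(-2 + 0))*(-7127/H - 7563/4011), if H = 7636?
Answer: 86337465/5104666 ≈ 16.913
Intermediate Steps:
(3*(-2 + 0))*(-7127/H - 7563/4011) = (3*(-2 + 0))*(-7127/7636 - 7563/4011) = (3*(-2))*(-7127*1/7636 - 7563*1/4011) = -6*(-7127/7636 - 2521/1337) = -6*(-28779155/10209332) = 86337465/5104666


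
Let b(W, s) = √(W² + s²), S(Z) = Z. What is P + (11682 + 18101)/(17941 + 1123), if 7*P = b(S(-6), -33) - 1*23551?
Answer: -448767783/133448 + 15*√5/7 ≈ -3358.1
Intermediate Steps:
P = -23551/7 + 15*√5/7 (P = (√((-6)² + (-33)²) - 1*23551)/7 = (√(36 + 1089) - 23551)/7 = (√1125 - 23551)/7 = (15*√5 - 23551)/7 = (-23551 + 15*√5)/7 = -23551/7 + 15*√5/7 ≈ -3359.6)
P + (11682 + 18101)/(17941 + 1123) = (-23551/7 + 15*√5/7) + (11682 + 18101)/(17941 + 1123) = (-23551/7 + 15*√5/7) + 29783/19064 = -448767783/133448 + 15*√5/7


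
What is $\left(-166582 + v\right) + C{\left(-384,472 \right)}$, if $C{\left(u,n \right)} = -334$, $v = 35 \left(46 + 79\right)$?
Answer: $-162541$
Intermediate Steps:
$v = 4375$ ($v = 35 \cdot 125 = 4375$)
$\left(-166582 + v\right) + C{\left(-384,472 \right)} = \left(-166582 + 4375\right) - 334 = -162207 - 334 = -162541$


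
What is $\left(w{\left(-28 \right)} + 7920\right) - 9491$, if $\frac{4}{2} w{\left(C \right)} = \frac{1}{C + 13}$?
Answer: $- \frac{47131}{30} \approx -1571.0$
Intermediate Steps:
$w{\left(C \right)} = \frac{1}{2 \left(13 + C\right)}$ ($w{\left(C \right)} = \frac{1}{2 \left(C + 13\right)} = \frac{1}{2 \left(13 + C\right)}$)
$\left(w{\left(-28 \right)} + 7920\right) - 9491 = \left(\frac{1}{2 \left(13 - 28\right)} + 7920\right) - 9491 = \left(\frac{1}{2 \left(-15\right)} + 7920\right) - 9491 = \left(\frac{1}{2} \left(- \frac{1}{15}\right) + 7920\right) - 9491 = \left(- \frac{1}{30} + 7920\right) - 9491 = \frac{237599}{30} - 9491 = - \frac{47131}{30}$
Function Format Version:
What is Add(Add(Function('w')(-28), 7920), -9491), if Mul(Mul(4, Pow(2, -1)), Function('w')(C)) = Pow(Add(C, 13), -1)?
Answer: Rational(-47131, 30) ≈ -1571.0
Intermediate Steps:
Function('w')(C) = Mul(Rational(1, 2), Pow(Add(13, C), -1)) (Function('w')(C) = Mul(Rational(1, 2), Pow(Add(C, 13), -1)) = Mul(Rational(1, 2), Pow(Add(13, C), -1)))
Add(Add(Function('w')(-28), 7920), -9491) = Add(Add(Mul(Rational(1, 2), Pow(Add(13, -28), -1)), 7920), -9491) = Add(Add(Mul(Rational(1, 2), Pow(-15, -1)), 7920), -9491) = Add(Add(Mul(Rational(1, 2), Rational(-1, 15)), 7920), -9491) = Add(Add(Rational(-1, 30), 7920), -9491) = Add(Rational(237599, 30), -9491) = Rational(-47131, 30)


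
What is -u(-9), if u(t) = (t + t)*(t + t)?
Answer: -324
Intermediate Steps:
u(t) = 4*t² (u(t) = (2*t)*(2*t) = 4*t²)
-u(-9) = -4*(-9)² = -4*81 = -1*324 = -324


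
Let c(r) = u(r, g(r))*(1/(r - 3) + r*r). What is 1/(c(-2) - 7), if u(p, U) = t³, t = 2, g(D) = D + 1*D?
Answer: 5/117 ≈ 0.042735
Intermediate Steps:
g(D) = 2*D (g(D) = D + D = 2*D)
u(p, U) = 8 (u(p, U) = 2³ = 8)
c(r) = 8*r² + 8/(-3 + r) (c(r) = 8*(1/(r - 3) + r*r) = 8*(1/(-3 + r) + r²) = 8*(r² + 1/(-3 + r)) = 8*r² + 8/(-3 + r))
1/(c(-2) - 7) = 1/(8*(1 + (-2)³ - 3*(-2)²)/(-3 - 2) - 7) = 1/(8*(1 - 8 - 3*4)/(-5) - 7) = 1/(8*(-⅕)*(1 - 8 - 12) - 7) = 1/(8*(-⅕)*(-19) - 7) = 1/(152/5 - 7) = 1/(117/5) = 5/117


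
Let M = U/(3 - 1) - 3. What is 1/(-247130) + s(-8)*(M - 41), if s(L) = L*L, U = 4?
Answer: -664285441/247130 ≈ -2688.0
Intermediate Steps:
s(L) = L²
M = -1 (M = 4/(3 - 1) - 3 = 4/2 - 3 = (½)*4 - 3 = 2 - 3 = -1)
1/(-247130) + s(-8)*(M - 41) = 1/(-247130) + (-8)²*(-1 - 41) = -1/247130 + 64*(-42) = -1/247130 - 2688 = -664285441/247130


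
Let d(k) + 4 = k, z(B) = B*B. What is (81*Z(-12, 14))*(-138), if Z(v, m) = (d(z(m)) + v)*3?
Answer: -6036120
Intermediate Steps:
z(B) = B²
d(k) = -4 + k
Z(v, m) = -12 + 3*v + 3*m² (Z(v, m) = ((-4 + m²) + v)*3 = (-4 + v + m²)*3 = -12 + 3*v + 3*m²)
(81*Z(-12, 14))*(-138) = (81*(-12 + 3*(-12) + 3*14²))*(-138) = (81*(-12 - 36 + 3*196))*(-138) = (81*(-12 - 36 + 588))*(-138) = (81*540)*(-138) = 43740*(-138) = -6036120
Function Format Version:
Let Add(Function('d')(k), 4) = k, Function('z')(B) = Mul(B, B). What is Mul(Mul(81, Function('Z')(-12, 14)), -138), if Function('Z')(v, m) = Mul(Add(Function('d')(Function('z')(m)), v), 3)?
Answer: -6036120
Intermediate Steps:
Function('z')(B) = Pow(B, 2)
Function('d')(k) = Add(-4, k)
Function('Z')(v, m) = Add(-12, Mul(3, v), Mul(3, Pow(m, 2))) (Function('Z')(v, m) = Mul(Add(Add(-4, Pow(m, 2)), v), 3) = Mul(Add(-4, v, Pow(m, 2)), 3) = Add(-12, Mul(3, v), Mul(3, Pow(m, 2))))
Mul(Mul(81, Function('Z')(-12, 14)), -138) = Mul(Mul(81, Add(-12, Mul(3, -12), Mul(3, Pow(14, 2)))), -138) = Mul(Mul(81, Add(-12, -36, Mul(3, 196))), -138) = Mul(Mul(81, Add(-12, -36, 588)), -138) = Mul(Mul(81, 540), -138) = Mul(43740, -138) = -6036120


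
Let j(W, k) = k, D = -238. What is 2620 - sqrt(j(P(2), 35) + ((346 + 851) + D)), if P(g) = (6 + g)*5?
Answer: 2620 - sqrt(994) ≈ 2588.5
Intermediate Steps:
P(g) = 30 + 5*g
2620 - sqrt(j(P(2), 35) + ((346 + 851) + D)) = 2620 - sqrt(35 + ((346 + 851) - 238)) = 2620 - sqrt(35 + (1197 - 238)) = 2620 - sqrt(35 + 959) = 2620 - sqrt(994)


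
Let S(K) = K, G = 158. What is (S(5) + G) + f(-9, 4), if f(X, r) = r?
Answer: 167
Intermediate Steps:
(S(5) + G) + f(-9, 4) = (5 + 158) + 4 = 163 + 4 = 167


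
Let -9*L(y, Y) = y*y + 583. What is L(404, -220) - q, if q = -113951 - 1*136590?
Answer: 2091070/9 ≈ 2.3234e+5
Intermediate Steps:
L(y, Y) = -583/9 - y²/9 (L(y, Y) = -(y*y + 583)/9 = -(y² + 583)/9 = -(583 + y²)/9 = -583/9 - y²/9)
q = -250541 (q = -113951 - 136590 = -250541)
L(404, -220) - q = (-583/9 - ⅑*404²) - 1*(-250541) = (-583/9 - ⅑*163216) + 250541 = (-583/9 - 163216/9) + 250541 = -163799/9 + 250541 = 2091070/9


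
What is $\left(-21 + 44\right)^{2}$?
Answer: $529$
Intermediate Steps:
$\left(-21 + 44\right)^{2} = 23^{2} = 529$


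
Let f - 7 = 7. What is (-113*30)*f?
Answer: -47460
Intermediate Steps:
f = 14 (f = 7 + 7 = 14)
(-113*30)*f = -113*30*14 = -3390*14 = -47460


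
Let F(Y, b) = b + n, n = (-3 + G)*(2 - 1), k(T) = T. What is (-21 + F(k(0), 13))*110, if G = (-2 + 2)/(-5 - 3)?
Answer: -1210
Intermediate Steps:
G = 0 (G = 0/(-8) = 0*(-⅛) = 0)
n = -3 (n = (-3 + 0)*(2 - 1) = -3*1 = -3)
F(Y, b) = -3 + b (F(Y, b) = b - 3 = -3 + b)
(-21 + F(k(0), 13))*110 = (-21 + (-3 + 13))*110 = (-21 + 10)*110 = -11*110 = -1210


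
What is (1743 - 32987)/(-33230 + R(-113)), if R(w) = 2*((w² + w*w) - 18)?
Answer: -15622/8905 ≈ -1.7543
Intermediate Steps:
R(w) = -36 + 4*w² (R(w) = 2*((w² + w²) - 18) = 2*(2*w² - 18) = 2*(-18 + 2*w²) = -36 + 4*w²)
(1743 - 32987)/(-33230 + R(-113)) = (1743 - 32987)/(-33230 + (-36 + 4*(-113)²)) = -31244/(-33230 + (-36 + 4*12769)) = -31244/(-33230 + (-36 + 51076)) = -31244/(-33230 + 51040) = -31244/17810 = -31244*1/17810 = -15622/8905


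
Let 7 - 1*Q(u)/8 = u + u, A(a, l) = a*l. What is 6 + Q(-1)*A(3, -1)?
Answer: -210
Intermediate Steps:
Q(u) = 56 - 16*u (Q(u) = 56 - 8*(u + u) = 56 - 16*u)
6 + Q(-1)*A(3, -1) = 6 + (56 - 16*(-1))*(3*(-1)) = 6 + (56 + 16)*(-3) = 6 + 72*(-3) = 6 - 216 = -210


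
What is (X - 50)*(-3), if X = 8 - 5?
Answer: 141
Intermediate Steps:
X = 3
(X - 50)*(-3) = (3 - 50)*(-3) = -47*(-3) = 141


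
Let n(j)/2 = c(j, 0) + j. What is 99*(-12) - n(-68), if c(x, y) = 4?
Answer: -1060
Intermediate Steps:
n(j) = 8 + 2*j (n(j) = 2*(4 + j) = 8 + 2*j)
99*(-12) - n(-68) = 99*(-12) - (8 + 2*(-68)) = -1188 - (8 - 136) = -1188 - 1*(-128) = -1188 + 128 = -1060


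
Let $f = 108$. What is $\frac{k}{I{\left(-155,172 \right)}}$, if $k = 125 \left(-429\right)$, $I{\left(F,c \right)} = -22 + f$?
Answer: $- \frac{53625}{86} \approx -623.55$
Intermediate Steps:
$I{\left(F,c \right)} = 86$ ($I{\left(F,c \right)} = -22 + 108 = 86$)
$k = -53625$
$\frac{k}{I{\left(-155,172 \right)}} = - \frac{53625}{86}$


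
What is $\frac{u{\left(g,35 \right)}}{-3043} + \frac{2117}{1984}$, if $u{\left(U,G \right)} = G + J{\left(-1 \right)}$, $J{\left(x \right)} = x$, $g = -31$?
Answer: $\frac{374975}{355136} \approx 1.0559$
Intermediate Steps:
$u{\left(U,G \right)} = -1 + G$ ($u{\left(U,G \right)} = G - 1 = -1 + G$)
$\frac{u{\left(g,35 \right)}}{-3043} + \frac{2117}{1984} = \frac{-1 + 35}{-3043} + \frac{2117}{1984} = 34 \left(- \frac{1}{3043}\right) + 2117 \cdot \frac{1}{1984} = - \frac{2}{179} + \frac{2117}{1984} = \frac{374975}{355136}$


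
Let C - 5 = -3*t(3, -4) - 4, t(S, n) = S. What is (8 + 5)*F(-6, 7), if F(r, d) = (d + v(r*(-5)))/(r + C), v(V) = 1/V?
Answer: -2743/420 ≈ -6.5310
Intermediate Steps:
C = -8 (C = 5 + (-3*3 - 4) = 5 + (-9 - 4) = 5 - 13 = -8)
F(r, d) = (d - 1/(5*r))/(-8 + r) (F(r, d) = (d + 1/(r*(-5)))/(r - 8) = (d + 1/(-5*r))/(-8 + r) = (d - 1/(5*r))/(-8 + r))
(8 + 5)*F(-6, 7) = (8 + 5)*((-⅕ + 7*(-6))/((-6)*(-8 - 6))) = 13*(-⅙*(-⅕ - 42)/(-14)) = 13*(-⅙*(-1/14)*(-211/5)) = 13*(-211/420) = -2743/420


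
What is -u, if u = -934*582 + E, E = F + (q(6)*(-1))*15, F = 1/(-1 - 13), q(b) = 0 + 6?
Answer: 7611493/14 ≈ 5.4368e+5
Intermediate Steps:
q(b) = 6
F = -1/14 (F = 1/(-14) = -1/14 ≈ -0.071429)
E = -1261/14 (E = -1/14 + (6*(-1))*15 = -1/14 - 6*15 = -1/14 - 90 = -1261/14 ≈ -90.071)
u = -7611493/14 (u = -934*582 - 1261/14 = -543588 - 1261/14 = -7611493/14 ≈ -5.4368e+5)
-u = -1*(-7611493/14) = 7611493/14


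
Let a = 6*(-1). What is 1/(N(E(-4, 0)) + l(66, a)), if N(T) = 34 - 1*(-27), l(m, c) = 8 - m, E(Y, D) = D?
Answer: ⅓ ≈ 0.33333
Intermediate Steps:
a = -6
N(T) = 61 (N(T) = 34 + 27 = 61)
1/(N(E(-4, 0)) + l(66, a)) = 1/(61 + (8 - 1*66)) = 1/(61 + (8 - 66)) = 1/(61 - 58) = 1/3 = ⅓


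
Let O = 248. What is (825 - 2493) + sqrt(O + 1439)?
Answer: -1668 + sqrt(1687) ≈ -1626.9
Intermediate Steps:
(825 - 2493) + sqrt(O + 1439) = (825 - 2493) + sqrt(248 + 1439) = -1668 + sqrt(1687)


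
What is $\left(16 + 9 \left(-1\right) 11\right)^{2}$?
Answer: $6889$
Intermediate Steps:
$\left(16 + 9 \left(-1\right) 11\right)^{2} = \left(16 - 99\right)^{2} = \left(-83\right)^{2} = 6889$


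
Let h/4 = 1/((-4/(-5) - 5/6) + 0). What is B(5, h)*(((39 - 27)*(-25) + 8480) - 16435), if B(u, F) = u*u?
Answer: -206375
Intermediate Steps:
h = -120 (h = 4/((-4/(-5) - 5/6) + 0) = 4/((-4*(-⅕) - 5*⅙) + 0) = 4/((⅘ - ⅚) + 0) = 4/(-1/30 + 0) = 4/(-1/30) = 4*(-30) = -120)
B(u, F) = u²
B(5, h)*(((39 - 27)*(-25) + 8480) - 16435) = 5²*(((39 - 27)*(-25) + 8480) - 16435) = 25*((12*(-25) + 8480) - 16435) = 25*((-300 + 8480) - 16435) = 25*(8180 - 16435) = 25*(-8255) = -206375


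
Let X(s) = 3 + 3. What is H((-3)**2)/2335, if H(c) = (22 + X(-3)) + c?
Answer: 37/2335 ≈ 0.015846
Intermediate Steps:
X(s) = 6
H(c) = 28 + c (H(c) = (22 + 6) + c = 28 + c)
H((-3)**2)/2335 = (28 + (-3)**2)/2335 = (28 + 9)*(1/2335) = 37*(1/2335) = 37/2335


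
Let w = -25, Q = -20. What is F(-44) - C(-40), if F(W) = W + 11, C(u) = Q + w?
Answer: 12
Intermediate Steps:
C(u) = -45 (C(u) = -20 - 25 = -45)
F(W) = 11 + W
F(-44) - C(-40) = (11 - 44) - 1*(-45) = -33 + 45 = 12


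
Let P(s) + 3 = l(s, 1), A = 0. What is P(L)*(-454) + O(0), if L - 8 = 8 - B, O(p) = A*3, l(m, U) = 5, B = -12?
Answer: -908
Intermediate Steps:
O(p) = 0 (O(p) = 0*3 = 0)
L = 28 (L = 8 + (8 - 1*(-12)) = 8 + (8 + 12) = 8 + 20 = 28)
P(s) = 2 (P(s) = -3 + 5 = 2)
P(L)*(-454) + O(0) = 2*(-454) + 0 = -908 + 0 = -908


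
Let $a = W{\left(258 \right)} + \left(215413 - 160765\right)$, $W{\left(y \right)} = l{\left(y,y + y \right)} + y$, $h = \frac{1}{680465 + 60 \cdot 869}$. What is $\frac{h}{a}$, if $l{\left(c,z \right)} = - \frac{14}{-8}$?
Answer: $\frac{4}{160902768755} \approx 2.486 \cdot 10^{-11}$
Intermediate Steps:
$l{\left(c,z \right)} = \frac{7}{4}$ ($l{\left(c,z \right)} = \left(-14\right) \left(- \frac{1}{8}\right) = \frac{7}{4}$)
$h = \frac{1}{732605}$ ($h = \frac{1}{680465 + 52140} = \frac{1}{732605} \approx 1.365 \cdot 10^{-6}$)
$W{\left(y \right)} = \frac{7}{4} + y$
$a = \frac{219631}{4}$ ($a = \left(\frac{7}{4} + 258\right) + \left(215413 - 160765\right) = \frac{1039}{4} + \left(215413 - 160765\right) = \frac{1039}{4} + 54648 = \frac{219631}{4} \approx 54908.0$)
$\frac{h}{a} = \frac{1}{732605 \cdot \frac{219631}{4}} = \frac{1}{732605} \cdot \frac{4}{219631} = \frac{4}{160902768755}$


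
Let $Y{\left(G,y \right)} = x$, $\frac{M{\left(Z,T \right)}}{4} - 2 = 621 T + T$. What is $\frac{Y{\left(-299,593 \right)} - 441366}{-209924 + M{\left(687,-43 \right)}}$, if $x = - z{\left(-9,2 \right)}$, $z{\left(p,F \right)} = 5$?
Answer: $\frac{441371}{316900} \approx 1.3928$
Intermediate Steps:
$M{\left(Z,T \right)} = 8 + 2488 T$ ($M{\left(Z,T \right)} = 8 + 4 \left(621 T + T\right) = 8 + 4 \cdot 622 T = 8 + 2488 T$)
$x = -5$ ($x = \left(-1\right) 5 = -5$)
$Y{\left(G,y \right)} = -5$
$\frac{Y{\left(-299,593 \right)} - 441366}{-209924 + M{\left(687,-43 \right)}} = \frac{-5 - 441366}{-209924 + \left(8 + 2488 \left(-43\right)\right)} = - \frac{441371}{-209924 + \left(8 - 106984\right)} = - \frac{441371}{-209924 - 106976} = - \frac{441371}{-316900} = \left(-441371\right) \left(- \frac{1}{316900}\right) = \frac{441371}{316900}$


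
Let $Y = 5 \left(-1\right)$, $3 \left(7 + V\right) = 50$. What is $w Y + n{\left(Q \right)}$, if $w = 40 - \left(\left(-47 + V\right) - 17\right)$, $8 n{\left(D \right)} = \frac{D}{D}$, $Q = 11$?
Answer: $- \frac{11317}{24} \approx -471.54$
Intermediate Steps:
$V = \frac{29}{3}$ ($V = -7 + \frac{1}{3} \cdot 50 = -7 + \frac{50}{3} = \frac{29}{3} \approx 9.6667$)
$n{\left(D \right)} = \frac{1}{8}$ ($n{\left(D \right)} = \frac{D \frac{1}{D}}{8} = \frac{1}{8} \cdot 1 = \frac{1}{8}$)
$Y = -5$
$w = \frac{283}{3}$ ($w = 40 - \left(\left(-47 + \frac{29}{3}\right) - 17\right) = 40 - \left(- \frac{112}{3} - 17\right) = 40 - - \frac{163}{3} = 40 + \frac{163}{3} = \frac{283}{3} \approx 94.333$)
$w Y + n{\left(Q \right)} = \frac{283}{3} \left(-5\right) + \frac{1}{8} = - \frac{1415}{3} + \frac{1}{8} = - \frac{11317}{24}$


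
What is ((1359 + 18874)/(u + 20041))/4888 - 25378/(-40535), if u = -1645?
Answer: 2282800971599/3644892931680 ≈ 0.62630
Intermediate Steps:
((1359 + 18874)/(u + 20041))/4888 - 25378/(-40535) = ((1359 + 18874)/(-1645 + 20041))/4888 - 25378/(-40535) = (20233/18396)*(1/4888) - 25378*(-1/40535) = (20233*(1/18396))*(1/4888) + 25378/40535 = (20233/18396)*(1/4888) + 25378/40535 = 20233/89919648 + 25378/40535 = 2282800971599/3644892931680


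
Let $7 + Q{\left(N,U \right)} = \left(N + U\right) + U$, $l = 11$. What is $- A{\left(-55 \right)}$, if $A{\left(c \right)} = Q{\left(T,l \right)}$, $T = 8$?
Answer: $-23$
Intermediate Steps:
$Q{\left(N,U \right)} = -7 + N + 2 U$ ($Q{\left(N,U \right)} = -7 + \left(\left(N + U\right) + U\right) = -7 + \left(N + 2 U\right) = -7 + N + 2 U$)
$A{\left(c \right)} = 23$ ($A{\left(c \right)} = -7 + 8 + 2 \cdot 11 = -7 + 8 + 22 = 23$)
$- A{\left(-55 \right)} = \left(-1\right) 23 = -23$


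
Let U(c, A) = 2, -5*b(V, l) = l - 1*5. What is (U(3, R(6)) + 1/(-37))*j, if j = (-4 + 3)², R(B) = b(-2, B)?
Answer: 73/37 ≈ 1.9730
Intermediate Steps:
b(V, l) = 1 - l/5 (b(V, l) = -(l - 1*5)/5 = -(l - 5)/5 = -(-5 + l)/5 = 1 - l/5)
R(B) = 1 - B/5
j = 1 (j = (-1)² = 1)
(U(3, R(6)) + 1/(-37))*j = (2 + 1/(-37))*1 = (2 - 1/37)*1 = (73/37)*1 = 73/37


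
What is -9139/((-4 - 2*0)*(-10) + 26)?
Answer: -9139/66 ≈ -138.47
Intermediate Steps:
-9139/((-4 - 2*0)*(-10) + 26) = -9139/((-4 + 0)*(-10) + 26) = -9139/(-4*(-10) + 26) = -9139/(40 + 26) = -9139/66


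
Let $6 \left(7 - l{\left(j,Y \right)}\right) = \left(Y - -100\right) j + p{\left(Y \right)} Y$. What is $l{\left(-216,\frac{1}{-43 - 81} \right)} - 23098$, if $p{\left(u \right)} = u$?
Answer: $- \frac{1798188481}{92256} \approx -19491.0$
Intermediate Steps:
$l{\left(j,Y \right)} = 7 - \frac{Y^{2}}{6} - \frac{j \left(100 + Y\right)}{6}$ ($l{\left(j,Y \right)} = 7 - \frac{\left(Y - -100\right) j + Y Y}{6} = 7 - \frac{\left(Y + 100\right) j + Y^{2}}{6} = 7 - \frac{\left(100 + Y\right) j + Y^{2}}{6} = 7 - \frac{j \left(100 + Y\right) + Y^{2}}{6} = 7 - \frac{Y^{2} + j \left(100 + Y\right)}{6} = 7 - \left(\frac{Y^{2}}{6} + \frac{j \left(100 + Y\right)}{6}\right) = 7 - \frac{Y^{2}}{6} - \frac{j \left(100 + Y\right)}{6}$)
$l{\left(-216,\frac{1}{-43 - 81} \right)} - 23098 = \left(7 - -3600 - \frac{\left(\frac{1}{-43 - 81}\right)^{2}}{6} - \frac{1}{6} \frac{1}{-43 - 81} \left(-216\right)\right) - 23098 = \left(7 + 3600 - \frac{\left(\frac{1}{-124}\right)^{2}}{6} - \frac{1}{6} \frac{1}{-124} \left(-216\right)\right) - 23098 = \left(7 + 3600 - \frac{\left(- \frac{1}{124}\right)^{2}}{6} - \left(- \frac{1}{744}\right) \left(-216\right)\right) - 23098 = \left(7 + 3600 - \frac{1}{92256} - \frac{9}{31}\right) - 23098 = \frac{332740607}{92256} - 23098 = - \frac{1798188481}{92256}$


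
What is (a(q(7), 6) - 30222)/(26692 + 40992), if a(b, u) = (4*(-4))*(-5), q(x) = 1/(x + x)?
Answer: -15071/33842 ≈ -0.44533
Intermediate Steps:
q(x) = 1/(2*x)
a(b, u) = 80 (a(b, u) = -16*(-5) = 80)
(a(q(7), 6) - 30222)/(26692 + 40992) = (80 - 30222)/(26692 + 40992) = -30142/67684 = -30142*1/67684 = -15071/33842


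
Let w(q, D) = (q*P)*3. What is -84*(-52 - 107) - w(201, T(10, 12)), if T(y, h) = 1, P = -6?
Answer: 16974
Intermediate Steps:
w(q, D) = -18*q (w(q, D) = (q*(-6))*3 = -6*q*3 = -18*q)
-84*(-52 - 107) - w(201, T(10, 12)) = -84*(-52 - 107) - (-18)*201 = -84*(-159) - 1*(-3618) = 13356 + 3618 = 16974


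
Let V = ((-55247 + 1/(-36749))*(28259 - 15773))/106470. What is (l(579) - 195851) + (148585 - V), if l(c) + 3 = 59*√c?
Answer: -26599639055021/652111005 + 59*√579 ≈ -39370.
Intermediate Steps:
l(c) = -3 + 59*√c
V = -4224996040324/652111005 (V = ((-55247 - 1/36749)*12486)*(1/106470) = -2030272004/36749*12486*(1/106470) = -25349976241944/36749*1/106470 = -4224996040324/652111005 ≈ -6479.0)
(l(579) - 195851) + (148585 - V) = ((-3 + 59*√579) - 195851) + (148585 - 1*(-4224996040324/652111005)) = (-195854 + 59*√579) + (148585 + 4224996040324/652111005) = (-195854 + 59*√579) + 101118909718249/652111005 = -26599639055021/652111005 + 59*√579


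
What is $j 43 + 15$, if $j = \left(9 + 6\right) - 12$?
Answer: $144$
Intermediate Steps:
$j = 3$ ($j = 15 - 12 = 3$)
$j 43 + 15 = 3 \cdot 43 + 15 = 129 + 15 = 144$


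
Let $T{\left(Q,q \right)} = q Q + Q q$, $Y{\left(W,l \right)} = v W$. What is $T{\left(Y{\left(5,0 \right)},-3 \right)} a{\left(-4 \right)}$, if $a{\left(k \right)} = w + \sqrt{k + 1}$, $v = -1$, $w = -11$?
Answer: $-330 + 30 i \sqrt{3} \approx -330.0 + 51.962 i$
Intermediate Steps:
$Y{\left(W,l \right)} = - W$
$a{\left(k \right)} = -11 + \sqrt{1 + k}$ ($a{\left(k \right)} = -11 + \sqrt{k + 1} = -11 + \sqrt{1 + k}$)
$T{\left(Q,q \right)} = 2 Q q$ ($T{\left(Q,q \right)} = Q q + Q q = 2 Q q$)
$T{\left(Y{\left(5,0 \right)},-3 \right)} a{\left(-4 \right)} = 2 \left(\left(-1\right) 5\right) \left(-3\right) \left(-11 + \sqrt{1 - 4}\right) = 2 \left(-5\right) \left(-3\right) \left(-11 + \sqrt{-3}\right) = 30 \left(-11 + i \sqrt{3}\right) = -330 + 30 i \sqrt{3}$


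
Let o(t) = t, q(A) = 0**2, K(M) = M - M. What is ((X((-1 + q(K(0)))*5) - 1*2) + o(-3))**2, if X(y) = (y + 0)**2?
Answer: 400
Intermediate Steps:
K(M) = 0
q(A) = 0
X(y) = y**2
((X((-1 + q(K(0)))*5) - 1*2) + o(-3))**2 = ((((-1 + 0)*5)**2 - 1*2) - 3)**2 = (((-1*5)**2 - 2) - 3)**2 = (((-5)**2 - 2) - 3)**2 = ((25 - 2) - 3)**2 = (23 - 3)**2 = 20**2 = 400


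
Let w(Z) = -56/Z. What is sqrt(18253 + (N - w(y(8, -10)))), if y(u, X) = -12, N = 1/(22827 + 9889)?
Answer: sqrt(43946685248151)/49074 ≈ 135.09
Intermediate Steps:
N = 1/32716 ≈ 3.0566e-5
sqrt(18253 + (N - w(y(8, -10)))) = sqrt(18253 + (1/32716 - (-56)/(-12))) = sqrt(18253 + (1/32716 - (-56)*(-1)/12)) = sqrt(18253 + (1/32716 - 1*14/3)) = sqrt(18253 + (1/32716 - 14/3)) = sqrt(18253 - 458021/98148) = sqrt(1791037423/98148) = sqrt(43946685248151)/49074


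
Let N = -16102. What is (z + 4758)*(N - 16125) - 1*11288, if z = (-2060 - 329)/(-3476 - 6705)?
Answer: -1561306401377/10181 ≈ -1.5336e+8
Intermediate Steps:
z = 2389/10181 (z = -2389/(-10181) = -2389*(-1/10181) = 2389/10181 ≈ 0.23465)
(z + 4758)*(N - 16125) - 1*11288 = (2389/10181 + 4758)*(-16102 - 16125) - 1*11288 = (48443587/10181)*(-32227) - 11288 = -1561191478249/10181 - 11288 = -1561306401377/10181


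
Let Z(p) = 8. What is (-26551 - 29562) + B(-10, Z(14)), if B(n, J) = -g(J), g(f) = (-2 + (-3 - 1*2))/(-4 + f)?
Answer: -224445/4 ≈ -56111.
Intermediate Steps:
g(f) = -7/(-4 + f) (g(f) = (-2 + (-3 - 2))/(-4 + f) = (-2 - 5)/(-4 + f) = -7/(-4 + f))
B(n, J) = 7/(-4 + J) (B(n, J) = -(-7)/(-4 + J) = 7/(-4 + J))
(-26551 - 29562) + B(-10, Z(14)) = (-26551 - 29562) + 7/(-4 + 8) = -56113 + 7/4 = -224445/4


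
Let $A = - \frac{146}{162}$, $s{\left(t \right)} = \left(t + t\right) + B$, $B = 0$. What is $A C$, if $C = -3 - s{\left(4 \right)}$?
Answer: $\frac{803}{81} \approx 9.9136$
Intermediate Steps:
$s{\left(t \right)} = 2 t$ ($s{\left(t \right)} = \left(t + t\right) + 0 = 2 t + 0 = 2 t$)
$A = - \frac{73}{81}$ ($A = \left(-146\right) \frac{1}{162} = - \frac{73}{81} \approx -0.90123$)
$C = -11$ ($C = -3 - 2 \cdot 4 = -3 - 8 = -11$)
$A C = \left(- \frac{73}{81}\right) \left(-11\right) = \frac{803}{81}$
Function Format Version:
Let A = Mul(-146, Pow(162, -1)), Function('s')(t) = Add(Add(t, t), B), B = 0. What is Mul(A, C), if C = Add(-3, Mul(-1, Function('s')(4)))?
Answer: Rational(803, 81) ≈ 9.9136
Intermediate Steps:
Function('s')(t) = Mul(2, t) (Function('s')(t) = Add(Add(t, t), 0) = Add(Mul(2, t), 0) = Mul(2, t))
A = Rational(-73, 81) (A = Mul(-146, Rational(1, 162)) = Rational(-73, 81) ≈ -0.90123)
C = -11 (C = Add(-3, Mul(-1, Mul(2, 4))) = Add(-3, Mul(-1, 8)) = Add(-3, -8) = -11)
Mul(A, C) = Mul(Rational(-73, 81), -11) = Rational(803, 81)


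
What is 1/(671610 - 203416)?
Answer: 1/468194 ≈ 2.1359e-6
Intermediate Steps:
1/(671610 - 203416) = 1/468194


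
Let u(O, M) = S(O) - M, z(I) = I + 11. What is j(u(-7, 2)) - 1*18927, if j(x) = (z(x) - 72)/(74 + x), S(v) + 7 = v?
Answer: -1097843/58 ≈ -18928.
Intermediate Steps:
S(v) = -7 + v
z(I) = 11 + I
u(O, M) = -7 + O - M (u(O, M) = (-7 + O) - M = -7 + O - M)
j(x) = (-61 + x)/(74 + x) (j(x) = ((11 + x) - 72)/(74 + x) = (-61 + x)/(74 + x))
j(u(-7, 2)) - 1*18927 = (-61 + (-7 - 7 - 1*2))/(74 + (-7 - 7 - 1*2)) - 1*18927 = (-61 + (-7 - 7 - 2))/(74 + (-7 - 7 - 2)) - 18927 = (-61 - 16)/(74 - 16) - 18927 = -77/58 - 18927 = -1097843/58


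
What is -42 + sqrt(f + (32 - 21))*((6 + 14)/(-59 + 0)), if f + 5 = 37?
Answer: -42 - 20*sqrt(43)/59 ≈ -44.223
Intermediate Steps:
f = 32 (f = -5 + 37 = 32)
-42 + sqrt(f + (32 - 21))*((6 + 14)/(-59 + 0)) = -42 + sqrt(32 + (32 - 21))*((6 + 14)/(-59 + 0)) = -42 + sqrt(32 + 11)*(20/(-59)) = -42 + sqrt(43)*(20*(-1/59)) = -42 + sqrt(43)*(-20/59) = -42 - 20*sqrt(43)/59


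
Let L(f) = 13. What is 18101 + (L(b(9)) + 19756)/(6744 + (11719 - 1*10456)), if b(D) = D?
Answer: 144954476/8007 ≈ 18103.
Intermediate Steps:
18101 + (L(b(9)) + 19756)/(6744 + (11719 - 1*10456)) = 18101 + (13 + 19756)/(6744 + (11719 - 1*10456)) = 18101 + 19769/(6744 + (11719 - 10456)) = 18101 + 19769/(6744 + 1263) = 18101 + 19769/8007 = 144954476/8007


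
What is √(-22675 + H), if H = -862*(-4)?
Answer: I*√19227 ≈ 138.66*I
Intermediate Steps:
H = 3448
√(-22675 + H) = √(-22675 + 3448) = √(-19227) = I*√19227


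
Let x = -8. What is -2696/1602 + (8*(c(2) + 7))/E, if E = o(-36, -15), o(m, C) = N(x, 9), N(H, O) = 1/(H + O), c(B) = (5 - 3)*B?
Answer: 69140/801 ≈ 86.317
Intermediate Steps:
c(B) = 2*B
o(m, C) = 1 (o(m, C) = 1/(-8 + 9) = 1/1 = 1)
E = 1
-2696/1602 + (8*(c(2) + 7))/E = -2696/1602 + (8*(2*2 + 7))/1 = -2696*1/1602 + (8*(4 + 7))*1 = -1348/801 + (8*11)*1 = -1348/801 + 88*1 = -1348/801 + 88 = 69140/801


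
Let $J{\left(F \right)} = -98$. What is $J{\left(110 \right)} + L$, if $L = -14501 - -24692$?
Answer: $10093$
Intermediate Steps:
$L = 10191$ ($L = -14501 + 24692 = 10191$)
$J{\left(110 \right)} + L = -98 + 10191 = 10093$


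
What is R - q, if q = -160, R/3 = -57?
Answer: -11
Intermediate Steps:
R = -171 (R = 3*(-57) = -171)
R - q = -171 - 1*(-160) = -171 + 160 = -11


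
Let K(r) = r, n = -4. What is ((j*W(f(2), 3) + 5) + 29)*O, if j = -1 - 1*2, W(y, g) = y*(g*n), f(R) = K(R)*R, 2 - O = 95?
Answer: -16554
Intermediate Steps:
O = -93 (O = 2 - 1*95 = 2 - 95 = -93)
f(R) = R² (f(R) = R*R = R²)
W(y, g) = -4*g*y (W(y, g) = y*(g*(-4)) = y*(-4*g) = -4*g*y)
j = -3 (j = -1 - 2 = -3)
((j*W(f(2), 3) + 5) + 29)*O = ((-(-12)*3*2² + 5) + 29)*(-93) = ((-(-12)*3*4 + 5) + 29)*(-93) = ((-3*(-48) + 5) + 29)*(-93) = ((144 + 5) + 29)*(-93) = (149 + 29)*(-93) = 178*(-93) = -16554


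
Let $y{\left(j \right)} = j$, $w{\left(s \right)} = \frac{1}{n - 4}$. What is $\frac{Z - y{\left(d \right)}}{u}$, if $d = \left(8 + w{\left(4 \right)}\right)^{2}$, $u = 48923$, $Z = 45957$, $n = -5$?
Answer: $\frac{531068}{566109} \approx 0.9381$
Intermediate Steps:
$w{\left(s \right)} = - \frac{1}{9}$ ($w{\left(s \right)} = \frac{1}{-5 - 4} = \frac{1}{-9} = - \frac{1}{9}$)
$d = \frac{5041}{81}$ ($d = \left(8 - \frac{1}{9}\right)^{2} = \left(\frac{71}{9}\right)^{2} = \frac{5041}{81} \approx 62.235$)
$\frac{Z - y{\left(d \right)}}{u} = \frac{45957 - \frac{5041}{81}}{48923} = \left(45957 - \frac{5041}{81}\right) \frac{1}{48923} = \frac{3717476}{81} \cdot \frac{1}{48923} = \frac{531068}{566109}$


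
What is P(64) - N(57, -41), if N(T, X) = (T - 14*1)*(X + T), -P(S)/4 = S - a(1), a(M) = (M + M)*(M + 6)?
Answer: -888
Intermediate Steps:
a(M) = 2*M*(6 + M) (a(M) = (2*M)*(6 + M) = 2*M*(6 + M))
P(S) = 56 - 4*S (P(S) = -4*(S - 2*(6 + 1)) = -4*(S - 2*7) = -4*(S - 1*14) = -4*(S - 14) = -4*(-14 + S) = 56 - 4*S)
N(T, X) = (-14 + T)*(T + X) (N(T, X) = (T - 14)*(T + X) = (-14 + T)*(T + X))
P(64) - N(57, -41) = (56 - 4*64) - (57² - 14*57 - 14*(-41) + 57*(-41)) = (56 - 256) - (3249 - 798 + 574 - 2337) = -200 - 1*688 = -200 - 688 = -888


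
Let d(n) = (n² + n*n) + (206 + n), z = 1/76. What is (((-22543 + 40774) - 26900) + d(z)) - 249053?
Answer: -743706169/2888 ≈ -2.5752e+5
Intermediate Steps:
z = 1/76 ≈ 0.013158
d(n) = 206 + n + 2*n² (d(n) = (n² + n²) + (206 + n) = 2*n² + (206 + n) = 206 + n + 2*n²)
(((-22543 + 40774) - 26900) + d(z)) - 249053 = (((-22543 + 40774) - 26900) + (206 + 1/76 + 2*(1/76)²)) - 249053 = ((18231 - 26900) + (206 + 1/76 + 2*(1/5776))) - 249053 = (-8669 + (206 + 1/76 + 1/2888)) - 249053 = (-8669 + 594967/2888) - 249053 = -24441105/2888 - 249053 = -743706169/2888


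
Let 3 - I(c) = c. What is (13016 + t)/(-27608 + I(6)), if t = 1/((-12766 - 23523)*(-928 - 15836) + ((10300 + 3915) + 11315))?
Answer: -7918600227217/16797823515186 ≈ -0.47141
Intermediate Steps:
I(c) = 3 - c
t = 1/608374326 (t = 1/(-36289*(-16764) + (14215 + 11315)) = 1/(608348796 + 25530) = 1/608374326 ≈ 1.6437e-9)
(13016 + t)/(-27608 + I(6)) = (13016 + 1/608374326)/(-27608 + (3 - 1*6)) = 7918600227217/(608374326*(-27608 + (3 - 6))) = 7918600227217/(608374326*(-27608 - 3)) = (7918600227217/608374326)/(-27611) = (7918600227217/608374326)*(-1/27611) = -7918600227217/16797823515186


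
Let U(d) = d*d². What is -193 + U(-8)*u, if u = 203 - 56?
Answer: -75457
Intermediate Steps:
u = 147
U(d) = d³
-193 + U(-8)*u = -193 + (-8)³*147 = -193 - 512*147 = -193 - 75264 = -75457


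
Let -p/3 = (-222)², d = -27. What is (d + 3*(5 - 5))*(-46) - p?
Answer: 149094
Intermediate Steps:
p = -147852 (p = -3*(-222)² = -3*49284 = -147852)
(d + 3*(5 - 5))*(-46) - p = (-27 + 3*(5 - 5))*(-46) - 1*(-147852) = (-27 + 3*0)*(-46) + 147852 = (-27 + 0)*(-46) + 147852 = -27*(-46) + 147852 = 1242 + 147852 = 149094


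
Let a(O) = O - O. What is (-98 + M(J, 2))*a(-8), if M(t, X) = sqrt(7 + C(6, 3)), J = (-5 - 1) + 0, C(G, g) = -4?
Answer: 0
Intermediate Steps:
a(O) = 0
J = -6 (J = -6 + 0 = -6)
M(t, X) = sqrt(3) (M(t, X) = sqrt(7 - 4) = sqrt(3))
(-98 + M(J, 2))*a(-8) = (-98 + sqrt(3))*0 = 0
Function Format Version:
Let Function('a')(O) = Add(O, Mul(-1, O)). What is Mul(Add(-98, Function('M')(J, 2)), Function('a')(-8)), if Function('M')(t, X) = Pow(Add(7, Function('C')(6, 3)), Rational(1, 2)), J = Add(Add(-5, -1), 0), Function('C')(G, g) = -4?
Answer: 0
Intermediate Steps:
Function('a')(O) = 0
J = -6 (J = Add(-6, 0) = -6)
Function('M')(t, X) = Pow(3, Rational(1, 2)) (Function('M')(t, X) = Pow(Add(7, -4), Rational(1, 2)) = Pow(3, Rational(1, 2)))
Mul(Add(-98, Function('M')(J, 2)), Function('a')(-8)) = Mul(Add(-98, Pow(3, Rational(1, 2))), 0) = 0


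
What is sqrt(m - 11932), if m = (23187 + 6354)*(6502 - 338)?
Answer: 2*sqrt(45519698) ≈ 13494.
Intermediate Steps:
m = 182090724 (m = 29541*6164 = 182090724)
sqrt(m - 11932) = sqrt(182090724 - 11932) = sqrt(182078792) = 2*sqrt(45519698)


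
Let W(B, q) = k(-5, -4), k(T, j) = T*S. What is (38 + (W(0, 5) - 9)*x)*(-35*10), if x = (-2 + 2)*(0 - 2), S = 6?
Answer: -13300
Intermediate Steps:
k(T, j) = 6*T (k(T, j) = T*6 = 6*T)
W(B, q) = -30 (W(B, q) = 6*(-5) = -30)
x = 0 (x = 0*(-2) = 0)
(38 + (W(0, 5) - 9)*x)*(-35*10) = (38 + (-30 - 9)*0)*(-35*10) = (38 - 39*0)*(-350) = (38 + 0)*(-350) = 38*(-350) = -13300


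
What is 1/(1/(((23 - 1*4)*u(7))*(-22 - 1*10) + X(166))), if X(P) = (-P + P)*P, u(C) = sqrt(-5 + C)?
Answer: -608*sqrt(2) ≈ -859.84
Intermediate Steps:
X(P) = 0 (X(P) = 0*P = 0)
1/(1/(((23 - 1*4)*u(7))*(-22 - 1*10) + X(166))) = 1/(1/(((23 - 1*4)*sqrt(-5 + 7))*(-22 - 1*10) + 0)) = 1/(1/(((23 - 4)*sqrt(2))*(-22 - 10) + 0)) = 1/(1/((19*sqrt(2))*(-32) + 0)) = 1/(1/(-608*sqrt(2) + 0)) = 1/(1/(-608*sqrt(2))) = 1/(-sqrt(2)/1216) = -608*sqrt(2)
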